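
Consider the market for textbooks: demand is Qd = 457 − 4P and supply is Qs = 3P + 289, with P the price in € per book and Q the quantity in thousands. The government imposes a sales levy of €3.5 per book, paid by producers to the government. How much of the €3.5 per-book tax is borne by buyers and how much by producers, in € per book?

Without the tax, 457 − 4P = 3P + 289 gives 7P = 168, so P* = €24 and Q* = 361.
With the tax collected from producers, supply shifts: Qs = 3(P − 3.5) + 289.
Solving gives Q = 355 with buyers paying €25.5 and producers receiving €22 (the €3.5 wedge).
Burden on buyers: €1.5; on producers: €2. (They sum to €3.5.)

Buyers bear €1.5 per book; producers bear €2 per book.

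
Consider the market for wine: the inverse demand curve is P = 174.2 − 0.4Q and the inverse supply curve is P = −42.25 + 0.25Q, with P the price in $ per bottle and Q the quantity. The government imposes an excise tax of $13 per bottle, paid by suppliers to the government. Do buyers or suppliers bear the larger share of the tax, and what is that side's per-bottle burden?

Buyers bear the larger share: $8 per bottle.

Inverting to Q(P) form: Qd = 435.5 − 2.5P; Qs = 4P + 169.
Before the tax: set 435.5 − 2.5P = 4P + 169 → P* = $41, Q* = 333.
With the tax collected from suppliers, supply shifts: Qs = 4(P − 13) + 169.
New equilibrium: buyers pay $49, suppliers receive $36, Q = 313. (Wedge: Pb − Ps = 13.)
Per-bottle burden: buyers $8, suppliers $5.
Buyers take the larger share because demand is less price-elastic here (demand slope 2.5 vs supply slope 4).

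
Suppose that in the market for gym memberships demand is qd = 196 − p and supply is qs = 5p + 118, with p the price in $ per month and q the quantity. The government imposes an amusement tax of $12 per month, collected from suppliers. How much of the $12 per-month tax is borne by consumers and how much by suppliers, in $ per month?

Consumers bear $10 per month; suppliers bear $2 per month.

Without the tax, 196 − p = 5p + 118 gives 6p = 78, so p* = $13 and q* = 183.
With the tax collected from suppliers, supply shifts: qs = 5(p − 12) + 118.
Solving gives q = 173 with consumers paying $23 and suppliers receiving $11 (the $12 wedge).
Burden on consumers: $10; on suppliers: $2. (They sum to $12.)
The less price-elastic side of the market bears the larger share of a per-unit tax.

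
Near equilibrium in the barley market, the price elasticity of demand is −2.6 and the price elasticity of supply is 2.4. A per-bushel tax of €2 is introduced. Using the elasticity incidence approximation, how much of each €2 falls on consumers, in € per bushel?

Incidence ratio: consumers' share ≈ εs / (εs + |εd|) = 2.4 / (2.4 + 2.6) = 0.48.
So consumers bear ≈ 0.48 × €2 = €0.96; producers bear €1.04.

Consumers bear ≈ €0.96 per bushel.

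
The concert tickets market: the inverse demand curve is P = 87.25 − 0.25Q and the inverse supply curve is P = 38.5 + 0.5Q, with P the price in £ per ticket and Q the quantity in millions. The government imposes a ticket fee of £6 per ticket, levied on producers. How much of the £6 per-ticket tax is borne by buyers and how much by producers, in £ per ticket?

Buyers bear £2 per ticket; producers bear £4 per ticket.

Inverting to Q(P) form: Qd = 349 − 4P; Qs = 2P − 77.
Before the tax: set 349 − 4P = 2P − 77 → P* = £71, Q* = 65.
With the tax collected from producers, supply shifts: Qs = 2(P − 6) − 77.
Solving gives Q = 57 with buyers paying £73 and producers receiving £67 (the £6 wedge).
Burden on buyers: £2; on producers: £4. (They sum to £6.)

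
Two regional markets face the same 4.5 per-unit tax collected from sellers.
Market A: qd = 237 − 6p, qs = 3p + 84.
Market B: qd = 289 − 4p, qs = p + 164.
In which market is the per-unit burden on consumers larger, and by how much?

Market A: pre-tax p* = 17, q* = 135; post-tax q = 126; per-unit burden on consumers = 1.5.
Market B: pre-tax p* = 25, q* = 189; post-tax q = 185.4; per-unit burden on consumers = 0.9.
Difference: 1.5 vs 0.9 → market A is larger by 0.6.

Market A, by 0.6.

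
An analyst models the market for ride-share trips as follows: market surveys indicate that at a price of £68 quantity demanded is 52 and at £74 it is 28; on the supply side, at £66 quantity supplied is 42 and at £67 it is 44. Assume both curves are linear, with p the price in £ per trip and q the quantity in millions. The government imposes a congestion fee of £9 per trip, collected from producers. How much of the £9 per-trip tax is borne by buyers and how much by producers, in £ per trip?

Demand slope: (28 − 52)/(74 − 68) = -4, so qd = 324 − 4p.
Supply slope: (44 − 42)/(67 − 66) = 2, so qs = 2p − 90.
Before the tax: set 324 − 4p = 2p − 90 → p* = £69, q* = 48.
With the tax collected from producers, supply shifts: qs = 2(p − 9) − 90.
New equilibrium: buyers pay £72, producers receive £63, q = 36. (Wedge: pb − ps = 9.)
Burden on buyers: £3; on producers: £6. (They sum to £9.)
The less price-elastic side of the market bears the larger share of a per-unit tax.

Buyers bear £3 per trip; producers bear £6 per trip.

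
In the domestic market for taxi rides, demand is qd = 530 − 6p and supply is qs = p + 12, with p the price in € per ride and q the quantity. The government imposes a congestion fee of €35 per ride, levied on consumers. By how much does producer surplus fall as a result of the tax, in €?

Without the tax, 530 − 6p = p + 12 gives 7p = 518, so p* = €74 and q* = 86.
With the tax collected from consumers, demand (in seller-price terms) shifts: qd = 530 − 6(p + 35).
New equilibrium: consumers pay €79, sellers receive €44, q = 56. (Wedge: pb − ps = 35.)
ΔPS is the trapezoid between Q = 56 and Q = 86 of height €30: ½ · (86 + 56) · 30 = €2130.

Producer surplus falls by €2130.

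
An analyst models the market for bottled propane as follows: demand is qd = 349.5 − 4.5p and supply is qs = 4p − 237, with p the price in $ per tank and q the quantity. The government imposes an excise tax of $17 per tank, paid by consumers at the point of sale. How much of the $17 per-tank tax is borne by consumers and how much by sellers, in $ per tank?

Consumers bear $8 per tank; sellers bear $9 per tank.

Without the tax, 349.5 − 4.5p = 4p − 237 gives 8.5p = 586.5, so p* = $69 and q* = 39.
With the tax collected from consumers, demand (in seller-price terms) shifts: qd = 349.5 − 4.5(p + 17).
New equilibrium: consumers pay $77, sellers receive $60, q = 3. (Wedge: pb − ps = 17.)
Burden on consumers: $8; on sellers: $9. (They sum to $17.)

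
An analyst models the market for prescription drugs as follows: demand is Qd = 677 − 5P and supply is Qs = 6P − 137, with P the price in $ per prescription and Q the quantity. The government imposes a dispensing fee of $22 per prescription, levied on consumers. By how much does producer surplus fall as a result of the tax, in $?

Producer surplus falls by $2770.

Before the tax: set 677 − 5P = 6P − 137 → P* = $74, Q* = 307.
With the tax collected from consumers, demand (in seller-price terms) shifts: Qd = 677 − 5(P + 22).
Solving gives Q = 247 with consumers paying $86 and suppliers receiving $64 (the $22 wedge).
ΔPS is the trapezoid between Q = 247 and Q = 307 of height $10: ½ · (307 + 247) · 10 = $2770.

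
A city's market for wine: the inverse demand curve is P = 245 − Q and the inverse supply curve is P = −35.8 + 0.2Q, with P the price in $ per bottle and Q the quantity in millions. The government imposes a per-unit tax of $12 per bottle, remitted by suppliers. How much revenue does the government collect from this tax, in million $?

Tax revenue = $2688 million.

Inverting to Q(P) form: Qd = 245 − P; Qs = 5P + 179.
Before the tax: set 245 − P = 5P + 179 → P* = $11, Q* = 234.
With the tax collected from suppliers, supply shifts: Qs = 5(P − 12) + 179.
New equilibrium: buyers pay $21, suppliers receive $9, Q = 224. (Wedge: Pb − Ps = 12.)
Revenue = t · Q = 12 · 224 = $2688.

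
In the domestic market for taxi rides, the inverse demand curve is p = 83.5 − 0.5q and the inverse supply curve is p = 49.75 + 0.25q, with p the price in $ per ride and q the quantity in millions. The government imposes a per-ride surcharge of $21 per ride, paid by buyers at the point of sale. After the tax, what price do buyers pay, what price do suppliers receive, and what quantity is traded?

Rewrite in direct form: qd = 167 − 2p and qs = 4p − 199.
Without the tax, 167 − 2p = 4p − 199 gives 6p = 366, so p* = $61 and q* = 45.
With the tax collected from buyers, demand (in seller-price terms) shifts: qd = 167 − 2(p + 21).
Solving gives q = 17 with buyers paying $75 and suppliers receiving $54 (the $21 wedge).

Buyers pay $75; suppliers receive $54; quantity = 17.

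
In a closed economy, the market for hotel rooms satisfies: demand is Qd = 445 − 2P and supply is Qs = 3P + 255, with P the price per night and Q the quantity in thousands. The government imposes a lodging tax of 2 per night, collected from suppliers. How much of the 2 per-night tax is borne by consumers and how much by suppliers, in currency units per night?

Before the tax: set 445 − 2P = 3P + 255 → P* = 38, Q* = 369.
With the tax collected from suppliers, supply shifts: Qs = 3(P − 2) + 255.
Solving gives Q = 366.6 with consumers paying 39.2 and suppliers receiving 37.2 (the 2 wedge).
Burden on consumers: 1.2; on suppliers: 0.8. (They sum to 2.)

Consumers bear 1.2 per night; suppliers bear 0.8 per night.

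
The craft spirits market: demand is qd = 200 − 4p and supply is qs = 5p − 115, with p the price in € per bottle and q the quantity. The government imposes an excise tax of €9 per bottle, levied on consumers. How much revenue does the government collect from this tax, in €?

Tax revenue = €360.

Without the tax, 200 − 4p = 5p − 115 gives 9p = 315, so p* = €35 and q* = 60.
With the tax collected from consumers, demand (in seller-price terms) shifts: qd = 200 − 4(p + 9).
Solving gives q = 40 with consumers paying €40 and producers receiving €31 (the €9 wedge).
Revenue = t · Q = 9 · 40 = €360.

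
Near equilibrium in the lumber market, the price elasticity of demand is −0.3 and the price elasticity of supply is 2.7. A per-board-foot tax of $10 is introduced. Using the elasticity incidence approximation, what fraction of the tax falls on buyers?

Incidence ratio: buyers' share ≈ εs / (εs + |εd|) = 2.7 / (2.7 + 0.3) = 0.9.
Supply is the more elastic side, so buyers bear the larger share.

Buyers' share ≈ 0.9.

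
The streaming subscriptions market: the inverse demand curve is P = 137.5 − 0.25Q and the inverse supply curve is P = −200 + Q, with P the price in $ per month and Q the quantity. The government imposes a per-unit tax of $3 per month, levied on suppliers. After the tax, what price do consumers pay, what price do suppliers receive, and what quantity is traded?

Consumers pay $70.6; suppliers receive $67.6; quantity = 267.6.

Inverting to Q(P) form: Qd = 550 − 4P; Qs = P + 200.
Before the tax: set 550 − 4P = P + 200 → P* = $70, Q* = 270.
With the tax collected from suppliers, supply shifts: Qs = (P − 3) + 200.
Solving gives Q = 267.6 with consumers paying $70.6 and suppliers receiving $67.6 (the $3 wedge).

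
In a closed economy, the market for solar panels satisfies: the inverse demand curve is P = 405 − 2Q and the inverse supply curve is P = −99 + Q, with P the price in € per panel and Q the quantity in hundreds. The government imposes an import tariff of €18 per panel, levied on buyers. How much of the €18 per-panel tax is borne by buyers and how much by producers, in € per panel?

Rewrite in direct form: Qd = 202.5 − 0.5P and Qs = P + 99.
Before the tax: set 202.5 − 0.5P = P + 99 → P* = €69, Q* = 168.
With the tax collected from buyers, demand (in seller-price terms) shifts: Qd = 202.5 − 0.5(P + 18).
Solving gives Q = 162 with buyers paying €81 and producers receiving €63 (the €18 wedge).
Burden on buyers: €12; on producers: €6. (They sum to €18.)
The less price-elastic side of the market bears the larger share of a per-unit tax.

Buyers bear €12 per panel; producers bear €6 per panel.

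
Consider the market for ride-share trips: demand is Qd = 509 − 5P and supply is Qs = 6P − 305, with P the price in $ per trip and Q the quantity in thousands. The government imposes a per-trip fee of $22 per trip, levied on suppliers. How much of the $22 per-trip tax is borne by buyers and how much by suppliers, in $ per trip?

Buyers bear $12 per trip; suppliers bear $10 per trip.

Before the tax: set 509 − 5P = 6P − 305 → P* = $74, Q* = 139.
With the tax collected from suppliers, supply shifts: Qs = 6(P − 22) − 305.
New equilibrium: buyers pay $86, suppliers receive $64, Q = 79. (Wedge: Pb − Ps = 22.)
Burden on buyers: $12; on suppliers: $10. (They sum to $22.)
The less price-elastic side of the market bears the larger share of a per-unit tax.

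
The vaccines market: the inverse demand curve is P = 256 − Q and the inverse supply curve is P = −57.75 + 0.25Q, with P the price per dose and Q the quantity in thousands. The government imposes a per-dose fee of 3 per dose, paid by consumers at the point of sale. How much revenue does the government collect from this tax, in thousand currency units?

Rewrite in direct form: Qd = 256 − P and Qs = 4P + 231.
Before the tax: set 256 − P = 4P + 231 → P* = 5, Q* = 251.
With the tax collected from consumers, demand (in seller-price terms) shifts: Qd = 256 − (P + 3).
New equilibrium: consumers pay 7.4, suppliers receive 4.4, Q = 248.6. (Wedge: Pb − Ps = 3.)
Revenue = t · Q = 3 · 248.6 = 745.8.

Tax revenue = 745.8 thousand.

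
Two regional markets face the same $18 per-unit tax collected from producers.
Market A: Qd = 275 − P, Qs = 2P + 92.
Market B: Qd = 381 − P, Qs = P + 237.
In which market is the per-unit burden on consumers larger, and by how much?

Market A, by $3.

Market A: pre-tax P* = $61, Q* = 214; post-tax Q = 202; per-unit burden on consumers = $12.
Market B: pre-tax P* = $72, Q* = 309; post-tax Q = 300; per-unit burden on consumers = $9.
Difference: $12 vs $9 → market A is larger by $3.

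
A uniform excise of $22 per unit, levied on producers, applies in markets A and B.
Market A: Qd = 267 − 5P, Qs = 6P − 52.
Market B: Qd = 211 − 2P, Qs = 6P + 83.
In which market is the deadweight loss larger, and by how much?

Market A: pre-tax P* = $29, Q* = 122; post-tax Q = 62; deadweight loss = $660.
Market B: pre-tax P* = $16, Q* = 179; post-tax Q = 146; deadweight loss = $363.
Difference: $660 vs $363 → market A is larger by $297.

Market A, by $297.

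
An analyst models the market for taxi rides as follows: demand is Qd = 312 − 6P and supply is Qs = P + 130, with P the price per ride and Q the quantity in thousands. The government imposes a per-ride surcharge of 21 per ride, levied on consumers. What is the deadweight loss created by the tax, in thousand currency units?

Before the tax: set 312 − 6P = P + 130 → P* = 26, Q* = 156.
With the tax collected from consumers, demand (in seller-price terms) shifts: Qd = 312 − 6(P + 21).
New equilibrium: consumers pay 29, suppliers receive 8, Q = 138. (Wedge: Pb − Ps = 21.)
Quantity falls by |ΔQ| = |156 − 138| = 18.
DWL = ½ · t · |ΔQ| = ½ · 21 · 18 = 189.

Deadweight loss = 189 thousand.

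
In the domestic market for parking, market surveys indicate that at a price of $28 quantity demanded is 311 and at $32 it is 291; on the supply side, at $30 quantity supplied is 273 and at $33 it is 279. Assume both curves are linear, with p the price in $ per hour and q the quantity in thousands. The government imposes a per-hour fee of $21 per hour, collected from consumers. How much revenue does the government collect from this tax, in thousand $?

Tax revenue = $5271 thousand.

Demand slope: (291 − 311)/(32 − 28) = -5, so qd = 451 − 5p.
Supply slope: (279 − 273)/(33 − 30) = 2, so qs = 2p + 213.
Before the tax: set 451 − 5p = 2p + 213 → p* = $34, q* = 281.
With the tax collected from consumers, demand (in seller-price terms) shifts: qd = 451 − 5(p + 21).
New equilibrium: consumers pay $40, sellers receive $19, q = 251. (Wedge: pb − ps = 21.)
Revenue = t · Q = 21 · 251 = $5271.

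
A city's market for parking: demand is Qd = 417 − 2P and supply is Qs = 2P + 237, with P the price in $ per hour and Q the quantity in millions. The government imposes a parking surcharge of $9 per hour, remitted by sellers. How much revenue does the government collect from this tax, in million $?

Tax revenue = $2862 million.

Without the tax, 417 − 2P = 2P + 237 gives 4P = 180, so P* = $45 and Q* = 327.
With the tax collected from sellers, supply shifts: Qs = 2(P − 9) + 237.
Solving gives Q = 318 with buyers paying $49.5 and sellers receiving $40.5 (the $9 wedge).
Revenue = t · Q = 9 · 318 = $2862.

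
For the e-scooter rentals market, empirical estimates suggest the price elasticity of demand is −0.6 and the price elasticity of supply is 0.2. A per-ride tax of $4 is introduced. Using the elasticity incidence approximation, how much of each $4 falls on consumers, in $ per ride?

Incidence ratio: consumers' share ≈ εs / (εs + |εd|) = 0.2 / (0.2 + 0.6) = 0.25.
So consumers bear ≈ 0.25 × $4 = $1; sellers bear $3.

Consumers bear ≈ $1 per ride.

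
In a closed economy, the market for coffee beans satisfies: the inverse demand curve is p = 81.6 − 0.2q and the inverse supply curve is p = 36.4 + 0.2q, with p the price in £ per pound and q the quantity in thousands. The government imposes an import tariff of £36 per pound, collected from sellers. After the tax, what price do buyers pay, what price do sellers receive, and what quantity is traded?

Inverting to q(p) form: qd = 408 − 5p; qs = 5p − 182.
Before the tax: set 408 − 5p = 5p − 182 → p* = £59, q* = 113.
With the tax collected from sellers, supply shifts: qs = 5(p − 36) − 182.
New equilibrium: buyers pay £77, sellers receive £41, q = 23. (Wedge: pb − ps = 36.)
The less price-elastic side of the market bears the larger share of a per-unit tax.

Buyers pay £77; sellers receive £41; quantity = 23.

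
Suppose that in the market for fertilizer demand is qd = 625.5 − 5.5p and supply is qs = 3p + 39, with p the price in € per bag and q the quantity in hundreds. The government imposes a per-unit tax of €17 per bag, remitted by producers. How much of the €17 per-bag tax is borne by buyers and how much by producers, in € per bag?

Buyers bear €6 per bag; producers bear €11 per bag.

Before the tax: set 625.5 − 5.5p = 3p + 39 → p* = €69, q* = 246.
With the tax collected from producers, supply shifts: qs = 3(p − 17) + 39.
New equilibrium: buyers pay €75, producers receive €58, q = 213. (Wedge: pb − ps = 17.)
Burden on buyers: €6; on producers: €11. (They sum to €17.)
The less price-elastic side of the market bears the larger share of a per-unit tax.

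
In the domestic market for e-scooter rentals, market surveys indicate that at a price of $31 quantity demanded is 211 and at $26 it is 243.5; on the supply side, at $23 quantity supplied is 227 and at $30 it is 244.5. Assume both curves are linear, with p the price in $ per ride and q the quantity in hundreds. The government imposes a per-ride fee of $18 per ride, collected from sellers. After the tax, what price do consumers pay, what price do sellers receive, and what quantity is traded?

Consumers pay $32; sellers receive $14; quantity = 204.5.

Demand slope: (243.5 − 211)/(26 − 31) = -6.5, so qd = 412.5 − 6.5p.
Supply slope: (244.5 − 227)/(30 − 23) = 2.5, so qs = 2.5p + 169.5.
Without the tax, 412.5 − 6.5p = 2.5p + 169.5 gives 9p = 243, so p* = $27 and q* = 237.
With the tax collected from sellers, supply shifts: qs = 2.5(p − 18) + 169.5.
New equilibrium: consumers pay $32, sellers receive $14, q = 204.5. (Wedge: pb − ps = 18.)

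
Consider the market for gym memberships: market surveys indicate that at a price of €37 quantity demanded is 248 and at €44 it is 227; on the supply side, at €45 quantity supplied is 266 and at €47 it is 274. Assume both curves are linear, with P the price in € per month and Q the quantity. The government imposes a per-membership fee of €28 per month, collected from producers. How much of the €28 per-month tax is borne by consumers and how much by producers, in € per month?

Demand slope: (227 − 248)/(44 − 37) = -3, so Qd = 359 − 3P.
Supply slope: (274 − 266)/(47 − 45) = 4, so Qs = 4P + 86.
Before the tax: set 359 − 3P = 4P + 86 → P* = €39, Q* = 242.
With the tax collected from producers, supply shifts: Qs = 4(P − 28) + 86.
Solving gives Q = 194 with consumers paying €55 and producers receiving €27 (the €28 wedge).
Burden on consumers: €16; on producers: €12. (They sum to €28.)

Consumers bear €16 per month; producers bear €12 per month.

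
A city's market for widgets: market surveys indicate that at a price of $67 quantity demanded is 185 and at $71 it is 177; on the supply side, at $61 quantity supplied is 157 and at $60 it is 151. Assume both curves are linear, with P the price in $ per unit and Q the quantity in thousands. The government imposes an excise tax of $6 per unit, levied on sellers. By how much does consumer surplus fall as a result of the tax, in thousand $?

Demand slope: (177 − 185)/(71 − 67) = -2, so Qd = 319 − 2P.
Supply slope: (151 − 157)/(60 − 61) = 6, so Qs = 6P − 209.
Before the tax: set 319 − 2P = 6P − 209 → P* = $66, Q* = 187.
With the tax collected from sellers, supply shifts: Qs = 6(P − 6) − 209.
New equilibrium: buyers pay $70.5, sellers receive $64.5, Q = 178. (Wedge: Pb − Ps = 6.)
ΔCS is the trapezoid between Q = 178 and Q = 187 of height $4.5: ½ · (187 + 178) · 4.5 = $821.25.

Consumer surplus falls by $821.25 thousand.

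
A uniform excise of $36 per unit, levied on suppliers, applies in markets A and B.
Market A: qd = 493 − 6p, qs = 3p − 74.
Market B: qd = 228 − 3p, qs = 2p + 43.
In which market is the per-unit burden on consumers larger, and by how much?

Market B, by $2.4.

Market A: pre-tax p* = $63, q* = 115; post-tax q = 43; per-unit burden on consumers = $12.
Market B: pre-tax p* = $37, q* = 117; post-tax q = 73.8; per-unit burden on consumers = $14.4.
Difference: $12 vs $14.4 → market B is larger by $2.4.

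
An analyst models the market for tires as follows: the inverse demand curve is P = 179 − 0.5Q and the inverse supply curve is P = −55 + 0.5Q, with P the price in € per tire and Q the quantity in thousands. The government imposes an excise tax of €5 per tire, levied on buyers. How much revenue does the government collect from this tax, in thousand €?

Inverting to Q(P) form: Qd = 358 − 2P; Qs = 2P + 110.
Without the tax, 358 − 2P = 2P + 110 gives 4P = 248, so P* = €62 and Q* = 234.
With the tax collected from buyers, demand (in seller-price terms) shifts: Qd = 358 − 2(P + 5).
Solving gives Q = 229 with buyers paying €64.5 and sellers receiving €59.5 (the €5 wedge).
Revenue = t · Q = 5 · 229 = €1145.

Tax revenue = €1145 thousand.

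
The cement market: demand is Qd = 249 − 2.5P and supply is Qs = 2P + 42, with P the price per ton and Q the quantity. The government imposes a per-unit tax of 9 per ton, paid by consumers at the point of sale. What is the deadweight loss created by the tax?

Without the tax, 249 − 2.5P = 2P + 42 gives 4.5P = 207, so P* = 46 and Q* = 134.
With the tax collected from consumers, demand (in seller-price terms) shifts: Qd = 249 − 2.5(P + 9).
Solving gives Q = 124 with consumers paying 50 and suppliers receiving 41 (the 9 wedge).
Quantity falls by |ΔQ| = |134 − 124| = 10.
DWL = ½ · t · |ΔQ| = ½ · 9 · 10 = 45.

Deadweight loss = 45.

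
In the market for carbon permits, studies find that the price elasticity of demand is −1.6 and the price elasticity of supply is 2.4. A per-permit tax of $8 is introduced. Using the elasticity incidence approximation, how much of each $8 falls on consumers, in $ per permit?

Consumers bear ≈ $4.8 per permit.

Incidence ratio: consumers' share ≈ εs / (εs + |εd|) = 2.4 / (2.4 + 1.6) = 0.6.
So consumers bear ≈ 0.6 × $8 = $4.8; producers bear $3.2.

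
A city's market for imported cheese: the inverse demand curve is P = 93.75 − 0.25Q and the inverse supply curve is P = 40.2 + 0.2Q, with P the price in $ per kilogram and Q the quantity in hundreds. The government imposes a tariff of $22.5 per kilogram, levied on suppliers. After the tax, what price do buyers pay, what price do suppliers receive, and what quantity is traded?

Buyers pay $76.5; suppliers receive $54; quantity = 69.

Inverting to Q(P) form: Qd = 375 − 4P; Qs = 5P − 201.
Before the tax: set 375 − 4P = 5P − 201 → P* = $64, Q* = 119.
With the tax collected from suppliers, supply shifts: Qs = 5(P − 22.5) − 201.
Solving gives Q = 69 with buyers paying $76.5 and suppliers receiving $54 (the $22.5 wedge).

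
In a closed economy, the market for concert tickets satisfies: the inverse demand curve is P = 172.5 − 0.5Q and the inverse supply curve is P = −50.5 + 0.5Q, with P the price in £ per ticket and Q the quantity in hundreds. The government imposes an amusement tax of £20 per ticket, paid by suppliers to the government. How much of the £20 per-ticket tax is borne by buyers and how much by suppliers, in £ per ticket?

Buyers bear £10 per ticket; suppliers bear £10 per ticket.

Inverting to Q(P) form: Qd = 345 − 2P; Qs = 2P + 101.
Before the tax: set 345 − 2P = 2P + 101 → P* = £61, Q* = 223.
With the tax collected from suppliers, supply shifts: Qs = 2(P − 20) + 101.
New equilibrium: buyers pay £71, suppliers receive £51, Q = 203. (Wedge: Pb − Ps = 20.)
Burden on buyers: £10; on suppliers: £10. (They sum to £20.)
The less price-elastic side of the market bears the larger share of a per-unit tax.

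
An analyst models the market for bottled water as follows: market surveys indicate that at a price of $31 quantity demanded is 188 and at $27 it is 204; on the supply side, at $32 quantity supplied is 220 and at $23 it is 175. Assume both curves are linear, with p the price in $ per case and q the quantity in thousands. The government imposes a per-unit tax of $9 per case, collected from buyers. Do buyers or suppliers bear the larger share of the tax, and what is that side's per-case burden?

Buyers bear the larger share: $5 per case.

Demand slope: (204 − 188)/(27 − 31) = -4, so qd = 312 − 4p.
Supply slope: (175 − 220)/(23 − 32) = 5, so qs = 5p + 60.
Before the tax: set 312 − 4p = 5p + 60 → p* = $28, q* = 200.
With the tax collected from buyers, demand (in seller-price terms) shifts: qd = 312 − 4(p + 9).
Solving gives q = 180 with buyers paying $33 and suppliers receiving $24 (the $9 wedge).
Per-case burden: buyers $5, suppliers $4.
Buyers take the larger share because demand is less price-elastic here (demand slope 4 vs supply slope 5).
The less price-elastic side of the market bears the larger share of a per-unit tax.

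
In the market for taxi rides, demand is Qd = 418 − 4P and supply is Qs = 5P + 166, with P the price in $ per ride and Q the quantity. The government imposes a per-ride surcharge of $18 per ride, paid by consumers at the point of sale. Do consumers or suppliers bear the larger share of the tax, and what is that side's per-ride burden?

Consumers bear the larger share: $10 per ride.

Without the tax, 418 − 4P = 5P + 166 gives 9P = 252, so P* = $28 and Q* = 306.
With the tax collected from consumers, demand (in seller-price terms) shifts: Qd = 418 − 4(P + 18).
New equilibrium: consumers pay $38, suppliers receive $20, Q = 266. (Wedge: Pb − Ps = 18.)
Per-ride burden: consumers $10, suppliers $8.
Consumers take the larger share because demand is less price-elastic here (demand slope 4 vs supply slope 5).
The less price-elastic side of the market bears the larger share of a per-unit tax.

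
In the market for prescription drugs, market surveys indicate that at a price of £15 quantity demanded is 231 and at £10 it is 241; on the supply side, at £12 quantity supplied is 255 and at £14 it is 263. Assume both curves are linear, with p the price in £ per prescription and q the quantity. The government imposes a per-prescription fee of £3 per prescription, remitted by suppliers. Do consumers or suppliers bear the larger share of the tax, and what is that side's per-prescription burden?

Consumers bear the larger share: £2 per prescription.

Demand slope: (241 − 231)/(10 − 15) = -2, so qd = 261 − 2p.
Supply slope: (263 − 255)/(14 − 12) = 4, so qs = 4p + 207.
Before the tax: set 261 − 2p = 4p + 207 → p* = £9, q* = 243.
With the tax collected from suppliers, supply shifts: qs = 4(p − 3) + 207.
New equilibrium: consumers pay £11, suppliers receive £8, q = 239. (Wedge: pb − ps = 3.)
Per-prescription burden: consumers £2, suppliers £1.
Consumers take the larger share because demand is less price-elastic here (demand slope 2 vs supply slope 4).
The less price-elastic side of the market bears the larger share of a per-unit tax.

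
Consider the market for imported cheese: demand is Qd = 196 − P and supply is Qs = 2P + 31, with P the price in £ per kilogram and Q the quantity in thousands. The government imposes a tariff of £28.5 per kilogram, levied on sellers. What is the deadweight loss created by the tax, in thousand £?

Before the tax: set 196 − P = 2P + 31 → P* = £55, Q* = 141.
With the tax collected from sellers, supply shifts: Qs = 2(P − 28.5) + 31.
New equilibrium: consumers pay £74, sellers receive £45.5, Q = 122. (Wedge: Pb − Ps = 28.5.)
Quantity falls by |ΔQ| = |141 − 122| = 19.
DWL = ½ · t · |ΔQ| = ½ · 28.5 · 19 = £270.75.

Deadweight loss = £270.75 thousand.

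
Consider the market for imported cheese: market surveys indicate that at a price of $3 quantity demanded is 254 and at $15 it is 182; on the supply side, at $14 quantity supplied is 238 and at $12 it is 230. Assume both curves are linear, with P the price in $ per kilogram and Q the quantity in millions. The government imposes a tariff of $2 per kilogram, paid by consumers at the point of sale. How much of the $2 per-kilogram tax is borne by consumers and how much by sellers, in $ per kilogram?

Demand slope: (182 − 254)/(15 − 3) = -6, so Qd = 272 − 6P.
Supply slope: (230 − 238)/(12 − 14) = 4, so Qs = 4P + 182.
Before the tax: set 272 − 6P = 4P + 182 → P* = $9, Q* = 218.
With the tax collected from consumers, demand (in seller-price terms) shifts: Qd = 272 − 6(P + 2).
New equilibrium: consumers pay $9.8, sellers receive $7.8, Q = 213.2. (Wedge: Pb − Ps = 2.)
Burden on consumers: $0.8; on sellers: $1.2. (They sum to $2.)

Consumers bear $0.8 per kilogram; sellers bear $1.2 per kilogram.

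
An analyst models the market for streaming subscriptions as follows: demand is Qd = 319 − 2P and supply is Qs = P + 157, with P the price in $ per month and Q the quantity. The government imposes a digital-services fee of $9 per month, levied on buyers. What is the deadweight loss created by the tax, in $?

Deadweight loss = $27.

Without the tax, 319 − 2P = P + 157 gives 3P = 162, so P* = $54 and Q* = 211.
With the tax collected from buyers, demand (in seller-price terms) shifts: Qd = 319 − 2(P + 9).
New equilibrium: buyers pay $57, sellers receive $48, Q = 205. (Wedge: Pb − Ps = 9.)
Quantity falls by |ΔQ| = |211 − 205| = 6.
DWL = ½ · t · |ΔQ| = ½ · 9 · 6 = $27.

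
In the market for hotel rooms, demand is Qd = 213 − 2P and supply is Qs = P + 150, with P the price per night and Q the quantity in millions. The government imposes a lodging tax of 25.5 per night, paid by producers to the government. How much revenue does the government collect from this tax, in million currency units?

Before the tax: set 213 − 2P = P + 150 → P* = 21, Q* = 171.
With the tax collected from producers, supply shifts: Qs = (P − 25.5) + 150.
Solving gives Q = 154 with buyers paying 29.5 and producers receiving 4 (the 25.5 wedge).
Revenue = t · Q = 25.5 · 154 = 3927.

Tax revenue = 3927 million.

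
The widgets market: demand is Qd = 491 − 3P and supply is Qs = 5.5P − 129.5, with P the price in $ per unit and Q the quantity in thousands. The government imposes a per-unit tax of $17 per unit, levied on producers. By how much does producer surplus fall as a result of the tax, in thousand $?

Before the tax: set 491 − 3P = 5.5P − 129.5 → P* = $73, Q* = 272.
With the tax collected from producers, supply shifts: Qs = 5.5(P − 17) − 129.5.
Solving gives Q = 239 with consumers paying $84 and producers receiving $67 (the $17 wedge).
ΔPS is the trapezoid between Q = 239 and Q = 272 of height $6: ½ · (272 + 239) · 6 = $1533.

Producer surplus falls by $1533 thousand.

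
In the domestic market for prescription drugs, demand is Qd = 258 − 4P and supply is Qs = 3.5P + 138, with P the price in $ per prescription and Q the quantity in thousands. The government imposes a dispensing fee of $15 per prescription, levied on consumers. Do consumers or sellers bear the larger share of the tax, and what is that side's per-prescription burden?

Sellers bear the larger share: $8 per prescription.

Without the tax, 258 − 4P = 3.5P + 138 gives 7.5P = 120, so P* = $16 and Q* = 194.
With the tax collected from consumers, demand (in seller-price terms) shifts: Qd = 258 − 4(P + 15).
New equilibrium: consumers pay $23, sellers receive $8, Q = 166. (Wedge: Pb − Ps = 15.)
Per-prescription burden: consumers $7, sellers $8.
Sellers take the larger share because supply is less price-elastic here (demand slope 4 vs supply slope 3.5).
The less price-elastic side of the market bears the larger share of a per-unit tax.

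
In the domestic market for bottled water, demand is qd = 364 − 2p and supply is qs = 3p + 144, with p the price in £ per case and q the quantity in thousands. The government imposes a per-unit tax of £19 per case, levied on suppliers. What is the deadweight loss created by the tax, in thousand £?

Deadweight loss = £216.6 thousand.

Without the tax, 364 − 2p = 3p + 144 gives 5p = 220, so p* = £44 and q* = 276.
With the tax collected from suppliers, supply shifts: qs = 3(p − 19) + 144.
Solving gives q = 253.2 with consumers paying £55.4 and suppliers receiving £36.4 (the £19 wedge).
Quantity falls by |ΔQ| = |276 − 253.2| = 22.8.
DWL = ½ · t · |ΔQ| = ½ · 19 · 22.8 = £216.6.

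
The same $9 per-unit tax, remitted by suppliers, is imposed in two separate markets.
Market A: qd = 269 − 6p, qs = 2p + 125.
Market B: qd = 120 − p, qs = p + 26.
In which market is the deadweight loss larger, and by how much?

Market A, by $40.5.

Market A: pre-tax p* = $18, q* = 161; post-tax q = 147.5; deadweight loss = $60.75.
Market B: pre-tax p* = $47, q* = 73; post-tax q = 68.5; deadweight loss = $20.25.
Difference: $60.75 vs $20.25 → market A is larger by $40.5.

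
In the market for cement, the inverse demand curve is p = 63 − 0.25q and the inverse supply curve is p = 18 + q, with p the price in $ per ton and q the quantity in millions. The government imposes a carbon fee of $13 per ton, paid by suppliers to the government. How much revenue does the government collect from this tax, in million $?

Tax revenue = $332.8 million.

Rewrite in direct form: qd = 252 − 4p and qs = p − 18.
Before the tax: set 252 − 4p = p − 18 → p* = $54, q* = 36.
With the tax collected from suppliers, supply shifts: qs = (p − 13) − 18.
Solving gives q = 25.6 with buyers paying $56.6 and suppliers receiving $43.6 (the $13 wedge).
Revenue = t · Q = 13 · 25.6 = $332.8.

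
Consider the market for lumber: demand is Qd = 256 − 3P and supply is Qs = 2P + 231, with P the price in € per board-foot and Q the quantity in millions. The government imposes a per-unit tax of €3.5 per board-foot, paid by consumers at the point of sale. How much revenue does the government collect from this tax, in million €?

Tax revenue = €828.8 million.

Before the tax: set 256 − 3P = 2P + 231 → P* = €5, Q* = 241.
With the tax collected from consumers, demand (in seller-price terms) shifts: Qd = 256 − 3(P + 3.5).
Solving gives Q = 236.8 with consumers paying €6.4 and producers receiving €2.9 (the €3.5 wedge).
Revenue = t · Q = 3.5 · 236.8 = €828.8.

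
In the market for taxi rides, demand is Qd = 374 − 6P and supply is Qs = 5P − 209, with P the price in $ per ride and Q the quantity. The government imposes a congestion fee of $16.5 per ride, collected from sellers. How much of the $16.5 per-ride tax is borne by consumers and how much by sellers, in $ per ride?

Consumers bear $7.5 per ride; sellers bear $9 per ride.

Before the tax: set 374 − 6P = 5P − 209 → P* = $53, Q* = 56.
With the tax collected from sellers, supply shifts: Qs = 5(P − 16.5) − 209.
Solving gives Q = 11 with consumers paying $60.5 and sellers receiving $44 (the $16.5 wedge).
Burden on consumers: $7.5; on sellers: $9. (They sum to $16.5.)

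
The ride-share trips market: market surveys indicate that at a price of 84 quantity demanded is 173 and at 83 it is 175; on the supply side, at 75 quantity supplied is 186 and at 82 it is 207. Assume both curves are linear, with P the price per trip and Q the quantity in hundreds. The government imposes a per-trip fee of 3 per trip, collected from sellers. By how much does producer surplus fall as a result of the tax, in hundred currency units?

Producer surplus falls by 224.64 hundred.

Demand slope: (175 − 173)/(83 − 84) = -2, so Qd = 341 − 2P.
Supply slope: (207 − 186)/(82 − 75) = 3, so Qs = 3P − 39.
Without the tax, 341 − 2P = 3P − 39 gives 5P = 380, so P* = 76 and Q* = 189.
With the tax collected from sellers, supply shifts: Qs = 3(P − 3) − 39.
New equilibrium: buyers pay 77.8, sellers receive 74.8, Q = 185.4. (Wedge: Pb − Ps = 3.)
ΔPS is the trapezoid between Q = 185.4 and Q = 189 of height 1.2: ½ · (189 + 185.4) · 1.2 = 224.64.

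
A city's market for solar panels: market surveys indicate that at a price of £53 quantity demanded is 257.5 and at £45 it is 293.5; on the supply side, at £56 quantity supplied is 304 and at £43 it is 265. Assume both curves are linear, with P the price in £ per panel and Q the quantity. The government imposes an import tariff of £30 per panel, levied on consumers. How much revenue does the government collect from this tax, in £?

Tax revenue = £6780.

Demand slope: (293.5 − 257.5)/(45 − 53) = -4.5, so Qd = 496 − 4.5P.
Supply slope: (265 − 304)/(43 − 56) = 3, so Qs = 3P + 136.
Without the tax, 496 − 4.5P = 3P + 136 gives 7.5P = 360, so P* = £48 and Q* = 280.
With the tax collected from consumers, demand (in seller-price terms) shifts: Qd = 496 − 4.5(P + 30).
Solving gives Q = 226 with consumers paying £60 and suppliers receiving £30 (the £30 wedge).
Revenue = t · Q = 30 · 226 = £6780.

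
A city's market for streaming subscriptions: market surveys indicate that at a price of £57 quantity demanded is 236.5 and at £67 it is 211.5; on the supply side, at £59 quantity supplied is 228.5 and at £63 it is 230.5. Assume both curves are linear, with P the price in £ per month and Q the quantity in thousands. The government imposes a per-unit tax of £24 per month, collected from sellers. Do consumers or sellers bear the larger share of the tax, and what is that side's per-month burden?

Sellers bear the larger share: £20 per month.

Demand slope: (211.5 − 236.5)/(67 − 57) = -2.5, so Qd = 379 − 2.5P.
Supply slope: (230.5 − 228.5)/(63 − 59) = 0.5, so Qs = 0.5P + 199.
Without the tax, 379 − 2.5P = 0.5P + 199 gives 3P = 180, so P* = £60 and Q* = 229.
With the tax collected from sellers, supply shifts: Qs = 0.5(P − 24) + 199.
Solving gives Q = 219 with consumers paying £64 and sellers receiving £40 (the £24 wedge).
Per-month burden: consumers £4, sellers £20.
Sellers take the larger share because supply is less price-elastic here (demand slope 2.5 vs supply slope 0.5).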